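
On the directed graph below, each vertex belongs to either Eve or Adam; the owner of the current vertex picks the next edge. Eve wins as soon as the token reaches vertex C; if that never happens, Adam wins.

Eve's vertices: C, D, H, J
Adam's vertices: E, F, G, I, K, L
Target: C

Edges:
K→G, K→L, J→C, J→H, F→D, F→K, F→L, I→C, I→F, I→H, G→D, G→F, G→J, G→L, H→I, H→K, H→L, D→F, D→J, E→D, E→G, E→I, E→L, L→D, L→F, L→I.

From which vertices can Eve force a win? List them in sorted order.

A0 = {C}
A1: add {J} — J (Eve) has J→C.
A2: add {D} — D (Eve) has D→J.
A3 = A2; e.g. E (Adam) can still go to G. Fixed point.
Eve's winning region = {C, D, J}.

C, D, J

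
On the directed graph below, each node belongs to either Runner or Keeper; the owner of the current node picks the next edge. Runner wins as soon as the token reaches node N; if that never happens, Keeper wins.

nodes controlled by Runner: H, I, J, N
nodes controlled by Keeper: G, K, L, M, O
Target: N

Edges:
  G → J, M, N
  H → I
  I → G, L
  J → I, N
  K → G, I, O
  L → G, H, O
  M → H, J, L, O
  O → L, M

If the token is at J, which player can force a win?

A0 = {N}
A1: add {J} — J (Runner) has J→N.
A2 = A1; e.g. G (Keeper) can still go to M. Fixed point.
J ∈ A1, so Runner can force the target.

Runner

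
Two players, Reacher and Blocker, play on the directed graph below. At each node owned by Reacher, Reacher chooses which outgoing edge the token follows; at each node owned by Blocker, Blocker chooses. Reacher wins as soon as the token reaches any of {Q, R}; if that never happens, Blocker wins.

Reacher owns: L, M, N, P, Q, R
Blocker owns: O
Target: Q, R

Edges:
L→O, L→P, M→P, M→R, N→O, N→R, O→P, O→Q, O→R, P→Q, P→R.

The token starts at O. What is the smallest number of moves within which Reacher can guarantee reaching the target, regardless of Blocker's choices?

2

A0 = {Q, R}
A1: add {M, N, P} — M (Reacher) has M→R; N (Reacher) has N→R; P (Reacher) has P→Q.
A2: add {L, O} — L (Reacher) has L→P; O (Blocker): all of {P, Q, R} already in.
A2 = all vertices. Fixed point.
O enters the attractor at level 2, so Reacher can force the target in 2 moves from there.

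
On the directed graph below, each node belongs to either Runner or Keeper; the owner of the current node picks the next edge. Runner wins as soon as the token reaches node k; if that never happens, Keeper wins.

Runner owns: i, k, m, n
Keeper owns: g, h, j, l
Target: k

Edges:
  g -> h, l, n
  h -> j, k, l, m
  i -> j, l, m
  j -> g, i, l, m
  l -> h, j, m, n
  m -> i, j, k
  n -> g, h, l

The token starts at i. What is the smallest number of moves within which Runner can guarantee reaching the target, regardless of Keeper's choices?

A0 = {k}
A1: add {m} — m (Runner) has m→k.
A2: add {i} — i (Runner) has i→m.
A3 = A2; e.g. g (Keeper) can still go to h. Fixed point.
i enters the attractor at level 2, so Runner can force the target in 2 moves from there.

2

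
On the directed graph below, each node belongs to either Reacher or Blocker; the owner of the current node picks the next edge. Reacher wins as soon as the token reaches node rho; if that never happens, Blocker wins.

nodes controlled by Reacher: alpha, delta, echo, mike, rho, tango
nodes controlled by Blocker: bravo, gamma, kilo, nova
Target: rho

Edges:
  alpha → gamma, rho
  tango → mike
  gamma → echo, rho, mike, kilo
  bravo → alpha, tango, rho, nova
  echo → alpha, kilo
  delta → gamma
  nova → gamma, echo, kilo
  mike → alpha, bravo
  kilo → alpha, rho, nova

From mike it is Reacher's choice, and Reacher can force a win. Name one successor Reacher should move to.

alpha

A0 = {rho}
A1: add {alpha} — alpha (Reacher) has alpha→rho.
A2: add {echo, mike} — echo (Reacher) has echo→alpha; mike (Reacher) has mike→alpha.
A3: add {tango} — tango (Reacher) has tango→mike.
A4 = A3; e.g. gamma (Blocker) can still go to kilo. Fixed point.
From mike, successor alpha is in the attractor (rank 1); the other successor bravo is not.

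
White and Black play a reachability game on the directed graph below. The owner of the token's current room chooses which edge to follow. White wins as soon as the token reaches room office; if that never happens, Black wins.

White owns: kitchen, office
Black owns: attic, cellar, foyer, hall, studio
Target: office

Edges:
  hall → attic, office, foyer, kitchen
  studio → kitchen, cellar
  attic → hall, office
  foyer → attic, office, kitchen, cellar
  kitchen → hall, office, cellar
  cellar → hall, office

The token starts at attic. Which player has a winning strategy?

Black

A0 = {office}
A1: add {kitchen} — kitchen (White) has kitchen→office.
A2 = A1; e.g. hall (Black) can still go to attic. Fixed point.
attic never enters the attractor, so Black can avoid the target forever.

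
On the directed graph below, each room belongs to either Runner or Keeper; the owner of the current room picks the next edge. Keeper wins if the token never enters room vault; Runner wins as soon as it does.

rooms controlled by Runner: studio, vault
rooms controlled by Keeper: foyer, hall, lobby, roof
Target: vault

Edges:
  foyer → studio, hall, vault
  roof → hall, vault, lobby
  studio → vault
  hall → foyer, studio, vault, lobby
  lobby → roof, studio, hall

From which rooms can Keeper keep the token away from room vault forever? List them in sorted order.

A0 = {vault}
A1: add {studio} — studio (Runner) has studio→vault.
A2 = A1; e.g. foyer (Keeper) can still go to hall. Fixed point.
Runner's attractor = {studio, vault}; Keeper avoids the target exactly from the complement.

foyer, hall, lobby, roof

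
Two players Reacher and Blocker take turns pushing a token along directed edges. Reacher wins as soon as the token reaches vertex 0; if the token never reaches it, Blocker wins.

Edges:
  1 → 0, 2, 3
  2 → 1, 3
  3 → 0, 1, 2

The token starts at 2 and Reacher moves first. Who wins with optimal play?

Blocker

Track states (vertex, player-to-move).
A0 = {(0,Reacher), (0,Blocker)}
A1: add {(1,Reacher), (3,Reacher)}.
A2: add {(2,Blocker)}.
A3 = A2; e.g. (1,Blocker) stays out. (2,Reacher) never enters ⇒ Blocker avoids the target.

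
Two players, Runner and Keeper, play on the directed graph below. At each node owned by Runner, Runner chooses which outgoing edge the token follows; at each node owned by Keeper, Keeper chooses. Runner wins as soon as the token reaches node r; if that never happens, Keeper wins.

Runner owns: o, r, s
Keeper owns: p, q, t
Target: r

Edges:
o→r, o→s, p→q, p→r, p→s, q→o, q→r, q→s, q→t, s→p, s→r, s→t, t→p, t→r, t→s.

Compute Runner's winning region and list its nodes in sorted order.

A0 = {r}
A1: add {o, s} — o (Runner) has o→r; s (Runner) has s→r.
A2 = A1; e.g. p (Keeper) can still go to q. Fixed point.
Runner's winning region = {o, r, s}.

o, r, s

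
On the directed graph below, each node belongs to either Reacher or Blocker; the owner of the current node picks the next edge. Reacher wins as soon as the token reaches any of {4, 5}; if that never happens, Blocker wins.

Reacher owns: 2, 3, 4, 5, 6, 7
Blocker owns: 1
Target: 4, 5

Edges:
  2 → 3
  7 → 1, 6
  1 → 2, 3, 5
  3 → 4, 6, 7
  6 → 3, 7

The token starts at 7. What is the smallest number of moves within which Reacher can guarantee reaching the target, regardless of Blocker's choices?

A0 = {4, 5}
A1: add {3} — 3 (Reacher) has 3→4.
A2: add {2, 6} — 2 (Reacher) has 2→3; 6 (Reacher) has 6→3.
A3: add {1, 7} — 1 (Blocker): all of {2, 3, 5} already in; 7 (Reacher) has 7→6.
A3 = all vertices. Fixed point.
7 enters the attractor at level 3, so Reacher can force the target in 3 moves from there.

3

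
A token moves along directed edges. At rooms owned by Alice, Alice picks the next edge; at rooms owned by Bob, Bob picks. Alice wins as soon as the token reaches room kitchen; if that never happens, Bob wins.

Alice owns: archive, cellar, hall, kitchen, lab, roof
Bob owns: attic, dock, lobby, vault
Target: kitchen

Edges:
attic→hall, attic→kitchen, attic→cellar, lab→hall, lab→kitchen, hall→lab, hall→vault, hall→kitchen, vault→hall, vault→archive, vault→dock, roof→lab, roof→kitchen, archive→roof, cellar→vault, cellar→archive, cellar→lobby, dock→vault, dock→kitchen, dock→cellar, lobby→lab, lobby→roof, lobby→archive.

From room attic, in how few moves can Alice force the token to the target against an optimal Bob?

4

A0 = {kitchen}
A1: add {hall, lab, roof} — lab (Alice) has lab→kitchen; hall (Alice) has hall→kitchen; roof (Alice) has roof→kitchen.
A2: add {archive} — archive (Alice) has archive→roof.
A3: add {cellar, lobby} — cellar (Alice) has cellar→archive; lobby (Bob): all of {lab, roof, archive} already in.
A4: add {attic} — attic (Bob): all of {hall, kitchen, cellar} already in.
A5 = A4; e.g. vault (Bob) can still go to dock. Fixed point.
attic enters the attractor at level 4, so Alice can force the target in 4 moves from there.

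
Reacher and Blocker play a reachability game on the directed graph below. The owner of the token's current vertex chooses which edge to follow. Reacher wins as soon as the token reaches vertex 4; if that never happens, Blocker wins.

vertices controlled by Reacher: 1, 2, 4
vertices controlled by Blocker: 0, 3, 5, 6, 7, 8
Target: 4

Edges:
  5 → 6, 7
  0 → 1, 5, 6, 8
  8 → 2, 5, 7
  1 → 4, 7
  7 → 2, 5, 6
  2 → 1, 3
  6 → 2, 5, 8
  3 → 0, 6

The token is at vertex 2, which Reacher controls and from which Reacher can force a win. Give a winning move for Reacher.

1

A0 = {4}
A1: add {1} — 1 (Reacher) has 1→4.
A2: add {2} — 2 (Reacher) has 2→1.
A3 = A2; e.g. 0 (Blocker) can still go to 5. Fixed point.
From 2, successor 1 is in the attractor (rank 1); the other successor 3 is not.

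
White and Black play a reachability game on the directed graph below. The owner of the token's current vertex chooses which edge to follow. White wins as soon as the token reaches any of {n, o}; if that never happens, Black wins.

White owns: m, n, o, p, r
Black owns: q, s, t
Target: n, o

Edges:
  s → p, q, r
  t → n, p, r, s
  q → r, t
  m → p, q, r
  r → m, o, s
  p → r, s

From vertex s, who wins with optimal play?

Black

A0 = {n, o}
A1: add {r} — r (White) has r→o.
A2: add {m, p} — m (White) has m→r; p (White) has p→r.
A3 = A2; e.g. q (Black) can still go to t. Fixed point.
s never enters the attractor, so Black can avoid the target forever.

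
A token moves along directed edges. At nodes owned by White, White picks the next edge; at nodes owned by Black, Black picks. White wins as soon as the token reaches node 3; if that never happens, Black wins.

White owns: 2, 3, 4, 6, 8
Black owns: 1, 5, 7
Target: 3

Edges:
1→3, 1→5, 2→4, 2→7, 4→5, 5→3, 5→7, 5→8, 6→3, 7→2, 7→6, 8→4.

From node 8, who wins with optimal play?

A0 = {3}
A1: add {6} — 6 (White) has 6→3.
A2 = A1; e.g. 1 (Black) can still go to 5. Fixed point.
8 never enters the attractor, so Black can avoid the target forever.

Black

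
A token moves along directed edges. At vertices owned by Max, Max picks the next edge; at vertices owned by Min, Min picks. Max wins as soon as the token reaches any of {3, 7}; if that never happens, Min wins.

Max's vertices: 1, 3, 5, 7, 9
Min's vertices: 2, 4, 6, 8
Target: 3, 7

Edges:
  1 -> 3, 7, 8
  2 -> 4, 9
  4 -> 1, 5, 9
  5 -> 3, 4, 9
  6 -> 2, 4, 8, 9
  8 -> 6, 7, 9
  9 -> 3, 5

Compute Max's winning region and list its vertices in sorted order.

1, 2, 3, 4, 5, 7, 9

A0 = {3, 7}
A1: add {1, 5, 9} — 1 (Max) has 1→3; 5 (Max) has 5→3; 9 (Max) has 9→3.
A2: add {4} — 4 (Min): all of {1, 5, 9} already in.
A3: add {2} — 2 (Min): all of {4, 9} already in.
A4 = A3; e.g. 6 (Min) can still go to 8. Fixed point.
Max's winning region = {1, 2, 3, 4, 5, 7, 9}.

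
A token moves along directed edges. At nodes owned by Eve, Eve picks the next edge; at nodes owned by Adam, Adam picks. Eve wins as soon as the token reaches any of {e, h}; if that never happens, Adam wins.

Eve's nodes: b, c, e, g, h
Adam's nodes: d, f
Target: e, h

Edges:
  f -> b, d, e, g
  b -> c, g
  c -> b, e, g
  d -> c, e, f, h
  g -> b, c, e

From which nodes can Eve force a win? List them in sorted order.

b, c, e, g, h

A0 = {e, h}
A1: add {c, g} — c (Eve) has c→e; g (Eve) has g→e.
A2: add {b} — b (Eve) has b→c.
A3 = A2; e.g. d (Adam) can still go to f. Fixed point.
Eve's winning region = {b, c, e, g, h}.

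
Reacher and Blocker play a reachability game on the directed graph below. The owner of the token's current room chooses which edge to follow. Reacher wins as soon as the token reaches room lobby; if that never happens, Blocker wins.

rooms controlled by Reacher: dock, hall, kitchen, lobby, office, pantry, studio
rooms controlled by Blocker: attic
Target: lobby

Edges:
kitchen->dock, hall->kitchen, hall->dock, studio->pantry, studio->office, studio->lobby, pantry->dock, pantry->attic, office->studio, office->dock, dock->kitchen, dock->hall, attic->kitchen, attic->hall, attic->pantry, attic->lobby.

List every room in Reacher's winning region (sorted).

A0 = {lobby}
A1: add {studio} — studio (Reacher) has studio→lobby.
A2: add {office} — office (Reacher) has office→studio.
A3 = A2; e.g. kitchen (Reacher) has no edge into A2. Fixed point.
Reacher's winning region = {lobby, office, studio}.

lobby, office, studio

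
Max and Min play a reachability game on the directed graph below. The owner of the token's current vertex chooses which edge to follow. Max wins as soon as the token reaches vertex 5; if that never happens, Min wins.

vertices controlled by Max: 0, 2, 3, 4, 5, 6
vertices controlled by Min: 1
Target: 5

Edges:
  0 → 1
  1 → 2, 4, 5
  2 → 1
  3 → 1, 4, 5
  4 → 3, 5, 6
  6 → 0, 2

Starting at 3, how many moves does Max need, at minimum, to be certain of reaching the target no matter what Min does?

1

A0 = {5}
A1: add {3, 4} — 3 (Max) has 3→5; 4 (Max) has 4→5.
A2 = A1; e.g. 0 (Max) has no edge into A1. Fixed point.
3 enters the attractor at level 1, so Max can force the target in 1 move from there.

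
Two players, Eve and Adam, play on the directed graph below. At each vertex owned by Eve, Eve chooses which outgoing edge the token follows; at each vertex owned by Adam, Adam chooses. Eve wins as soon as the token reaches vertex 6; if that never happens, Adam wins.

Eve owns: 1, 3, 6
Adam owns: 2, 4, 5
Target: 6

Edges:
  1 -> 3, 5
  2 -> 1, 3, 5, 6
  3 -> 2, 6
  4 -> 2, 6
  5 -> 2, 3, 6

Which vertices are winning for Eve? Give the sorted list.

1, 3, 6

A0 = {6}
A1: add {3} — 3 (Eve) has 3→6.
A2: add {1} — 1 (Eve) has 1→3.
A3 = A2; e.g. 2 (Adam) can still go to 5. Fixed point.
Eve's winning region = {1, 3, 6}.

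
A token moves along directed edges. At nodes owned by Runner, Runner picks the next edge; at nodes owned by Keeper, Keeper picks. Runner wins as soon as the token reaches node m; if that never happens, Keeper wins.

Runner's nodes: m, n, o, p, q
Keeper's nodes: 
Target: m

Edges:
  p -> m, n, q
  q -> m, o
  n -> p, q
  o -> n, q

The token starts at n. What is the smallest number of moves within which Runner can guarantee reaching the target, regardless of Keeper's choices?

A0 = {m}
A1: add {p, q} — p (Runner) has p→m; q (Runner) has q→m.
A2: add {n, o} — n (Runner) has n→p; o (Runner) has o→q.
A2 = all vertices. Fixed point.
n enters the attractor at level 2, so Runner can force the target in 2 moves from there.

2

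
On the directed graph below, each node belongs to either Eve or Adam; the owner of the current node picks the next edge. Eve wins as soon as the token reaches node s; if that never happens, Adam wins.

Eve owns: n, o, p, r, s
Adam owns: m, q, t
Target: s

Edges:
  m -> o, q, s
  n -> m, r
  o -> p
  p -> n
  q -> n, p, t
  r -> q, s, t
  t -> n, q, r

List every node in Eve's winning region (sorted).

A0 = {s}
A1: add {r} — r (Eve) has r→s.
A2: add {n} — n (Eve) has n→r.
A3: add {p} — p (Eve) has p→n.
A4: add {o} — o (Eve) has o→p.
A5 = A4; e.g. m (Adam) can still go to q. Fixed point.
Eve's winning region = {n, o, p, r, s}.

n, o, p, r, s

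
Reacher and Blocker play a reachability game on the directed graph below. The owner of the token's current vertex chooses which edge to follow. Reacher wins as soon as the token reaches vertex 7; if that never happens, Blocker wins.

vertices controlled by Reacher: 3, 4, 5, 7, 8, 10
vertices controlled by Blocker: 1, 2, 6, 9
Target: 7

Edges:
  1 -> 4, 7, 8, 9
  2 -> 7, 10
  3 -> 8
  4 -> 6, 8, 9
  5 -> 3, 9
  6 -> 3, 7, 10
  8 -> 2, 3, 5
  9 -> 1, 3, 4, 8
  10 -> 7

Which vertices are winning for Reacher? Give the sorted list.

2, 3, 4, 5, 6, 7, 8, 10

A0 = {7}
A1: add {10} — 10 (Reacher) has 10→7.
A2: add {2} — 2 (Blocker): all of {7, 10} already in.
A3: add {8} — 8 (Reacher) has 8→2.
A4: add {3, 4} — 3 (Reacher) has 3→8; 4 (Reacher) has 4→8.
A5: add {5, 6} — 5 (Reacher) has 5→3; 6 (Blocker): all of {3, 7, 10} already in.
A6 = A5; e.g. 1 (Blocker) can still go to 9. Fixed point.
Reacher's winning region = {2, 3, 4, 5, 6, 7, 8, 10}.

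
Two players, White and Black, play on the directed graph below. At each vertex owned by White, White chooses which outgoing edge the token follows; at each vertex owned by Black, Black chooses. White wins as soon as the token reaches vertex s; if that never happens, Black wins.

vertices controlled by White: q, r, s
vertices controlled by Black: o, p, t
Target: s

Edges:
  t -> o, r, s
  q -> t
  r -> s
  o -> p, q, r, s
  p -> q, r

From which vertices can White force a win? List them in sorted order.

A0 = {s}
A1: add {r} — r (White) has r→s.
A2 = A1; e.g. o (Black) can still go to p. Fixed point.
White's winning region = {r, s}.

r, s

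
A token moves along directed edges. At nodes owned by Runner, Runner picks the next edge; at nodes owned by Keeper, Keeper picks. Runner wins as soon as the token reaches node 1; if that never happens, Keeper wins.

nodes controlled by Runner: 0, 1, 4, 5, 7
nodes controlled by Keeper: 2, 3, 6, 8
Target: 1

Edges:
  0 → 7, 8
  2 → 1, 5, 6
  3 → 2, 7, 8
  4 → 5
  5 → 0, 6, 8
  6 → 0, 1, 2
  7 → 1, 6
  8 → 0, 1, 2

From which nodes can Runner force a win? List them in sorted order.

A0 = {1}
A1: add {7} — 7 (Runner) has 7→1.
A2: add {0} — 0 (Runner) has 0→7.
A3: add {5} — 5 (Runner) has 5→0.
A4: add {4} — 4 (Runner) has 4→5.
A5 = A4; e.g. 2 (Keeper) can still go to 6. Fixed point.
Runner's winning region = {0, 1, 4, 5, 7}.

0, 1, 4, 5, 7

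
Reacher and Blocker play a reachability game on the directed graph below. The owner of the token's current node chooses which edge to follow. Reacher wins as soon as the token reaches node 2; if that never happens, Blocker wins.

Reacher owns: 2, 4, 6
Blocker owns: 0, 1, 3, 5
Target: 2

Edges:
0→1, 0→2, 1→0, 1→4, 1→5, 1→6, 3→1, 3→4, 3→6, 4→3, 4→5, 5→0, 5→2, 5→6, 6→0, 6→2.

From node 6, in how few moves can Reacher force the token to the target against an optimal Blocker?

1

A0 = {2}
A1: add {6} — 6 (Reacher) has 6→2.
A2 = A1; e.g. 0 (Blocker) can still go to 1. Fixed point.
6 enters the attractor at level 1, so Reacher can force the target in 1 move from there.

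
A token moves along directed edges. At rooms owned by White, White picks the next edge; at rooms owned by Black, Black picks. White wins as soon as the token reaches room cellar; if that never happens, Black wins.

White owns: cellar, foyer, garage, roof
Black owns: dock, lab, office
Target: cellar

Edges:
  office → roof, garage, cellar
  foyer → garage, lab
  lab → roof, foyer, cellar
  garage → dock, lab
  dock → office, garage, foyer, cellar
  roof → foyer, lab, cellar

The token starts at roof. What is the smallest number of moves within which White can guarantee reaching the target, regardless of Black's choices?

1

A0 = {cellar}
A1: add {roof} — roof (White) has roof→cellar.
A2 = A1; e.g. office (Black) can still go to garage. Fixed point.
roof enters the attractor at level 1, so White can force the target in 1 move from there.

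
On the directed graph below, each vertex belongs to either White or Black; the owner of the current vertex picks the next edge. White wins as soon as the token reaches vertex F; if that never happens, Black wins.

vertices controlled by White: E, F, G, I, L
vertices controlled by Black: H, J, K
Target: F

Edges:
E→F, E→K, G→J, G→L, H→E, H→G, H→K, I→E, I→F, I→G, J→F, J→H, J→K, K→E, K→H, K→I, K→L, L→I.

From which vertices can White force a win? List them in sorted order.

E, F, G, I, L

A0 = {F}
A1: add {E, I} — E (White) has E→F; I (White) has I→F.
A2: add {L} — L (White) has L→I.
A3: add {G} — G (White) has G→L.
A4 = A3; e.g. H (Black) can still go to K. Fixed point.
White's winning region = {E, F, G, I, L}.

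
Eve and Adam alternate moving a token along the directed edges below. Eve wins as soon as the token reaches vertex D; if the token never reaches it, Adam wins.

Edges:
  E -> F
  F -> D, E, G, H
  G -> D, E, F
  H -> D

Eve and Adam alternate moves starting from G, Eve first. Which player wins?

Track states (vertex, player-to-move).
A0 = {(D,Eve), (D,Adam)}
A1: add {(F,Eve), (G,Eve), (H,Eve), (H,Adam)}.
(G,Eve) ∈ A1 ⇒ Eve forces the target.

Eve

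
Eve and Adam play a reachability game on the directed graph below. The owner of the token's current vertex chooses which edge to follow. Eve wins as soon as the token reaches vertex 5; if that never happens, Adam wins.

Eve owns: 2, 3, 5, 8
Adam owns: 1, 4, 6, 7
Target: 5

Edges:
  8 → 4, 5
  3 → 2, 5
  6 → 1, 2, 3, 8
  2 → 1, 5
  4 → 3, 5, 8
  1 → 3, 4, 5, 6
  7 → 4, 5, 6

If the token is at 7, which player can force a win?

Adam

A0 = {5}
A1: add {2, 3, 8} — 2 (Eve) has 2→5; 3 (Eve) has 3→5; 8 (Eve) has 8→5.
A2: add {4} — 4 (Adam): all of {3, 5, 8} already in.
A3 = A2; e.g. 1 (Adam) can still go to 6. Fixed point.
7 never enters the attractor, so Adam can avoid the target forever.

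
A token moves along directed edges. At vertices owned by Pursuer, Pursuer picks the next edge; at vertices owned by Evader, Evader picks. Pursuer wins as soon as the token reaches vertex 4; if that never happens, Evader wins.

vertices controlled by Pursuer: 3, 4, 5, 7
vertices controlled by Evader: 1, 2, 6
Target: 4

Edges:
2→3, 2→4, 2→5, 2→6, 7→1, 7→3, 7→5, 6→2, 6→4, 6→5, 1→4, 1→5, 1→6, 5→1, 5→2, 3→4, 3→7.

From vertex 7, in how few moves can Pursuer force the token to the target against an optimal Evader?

A0 = {4}
A1: add {3} — 3 (Pursuer) has 3→4.
A2: add {7} — 7 (Pursuer) has 7→3.
A3 = A2; e.g. 1 (Evader) can still go to 5. Fixed point.
7 enters the attractor at level 2, so Pursuer can force the target in 2 moves from there.

2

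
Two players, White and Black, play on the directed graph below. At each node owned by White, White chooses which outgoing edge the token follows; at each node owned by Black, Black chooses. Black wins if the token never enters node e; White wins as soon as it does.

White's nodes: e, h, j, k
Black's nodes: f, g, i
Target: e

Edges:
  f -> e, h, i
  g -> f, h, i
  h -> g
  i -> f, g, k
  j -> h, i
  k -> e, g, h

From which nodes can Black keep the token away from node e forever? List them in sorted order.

f, g, h, i, j

A0 = {e}
A1: add {k} — k (White) has k→e.
A2 = A1; e.g. f (Black) can still go to h. Fixed point.
White's attractor = {e, k}; Black avoids the target exactly from the complement.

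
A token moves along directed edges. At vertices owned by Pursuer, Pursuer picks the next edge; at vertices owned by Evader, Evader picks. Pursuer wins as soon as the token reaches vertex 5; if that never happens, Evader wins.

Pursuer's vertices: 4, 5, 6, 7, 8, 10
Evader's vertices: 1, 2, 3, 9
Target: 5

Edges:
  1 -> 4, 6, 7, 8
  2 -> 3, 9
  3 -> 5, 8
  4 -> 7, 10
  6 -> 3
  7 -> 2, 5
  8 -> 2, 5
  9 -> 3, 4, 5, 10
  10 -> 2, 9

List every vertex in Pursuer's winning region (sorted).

1, 3, 4, 5, 6, 7, 8

A0 = {5}
A1: add {7, 8} — 7 (Pursuer) has 7→5; 8 (Pursuer) has 8→5.
A2: add {3, 4} — 3 (Evader): all of {5, 8} already in; 4 (Pursuer) has 4→7.
A3: add {6} — 6 (Pursuer) has 6→3.
A4: add {1} — 1 (Evader): all of {4, 6, 7, 8} already in.
A5 = A4; e.g. 2 (Evader) can still go to 9. Fixed point.
Pursuer's winning region = {1, 3, 4, 5, 6, 7, 8}.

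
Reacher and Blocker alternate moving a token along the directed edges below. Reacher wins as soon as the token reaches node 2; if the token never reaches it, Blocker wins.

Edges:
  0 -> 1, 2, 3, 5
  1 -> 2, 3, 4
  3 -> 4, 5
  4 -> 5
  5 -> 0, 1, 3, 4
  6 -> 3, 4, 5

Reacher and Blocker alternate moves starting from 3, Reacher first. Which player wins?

Blocker

Track states (vertex, player-to-move).
A0 = {(2,Reacher), (2,Blocker)}
A1: add {(0,Reacher), (1,Reacher)}.
A2 = A1; e.g. (0,Blocker) stays out. (3,Reacher) never enters ⇒ Blocker avoids the target.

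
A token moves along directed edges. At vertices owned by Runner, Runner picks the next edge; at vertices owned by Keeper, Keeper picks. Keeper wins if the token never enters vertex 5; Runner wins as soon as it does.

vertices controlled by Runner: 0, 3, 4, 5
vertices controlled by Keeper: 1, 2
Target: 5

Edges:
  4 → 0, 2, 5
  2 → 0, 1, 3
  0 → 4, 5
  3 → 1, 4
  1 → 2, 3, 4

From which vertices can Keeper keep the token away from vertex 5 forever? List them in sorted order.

A0 = {5}
A1: add {0, 4} — 0 (Runner) has 0→5; 4 (Runner) has 4→5.
A2: add {3} — 3 (Runner) has 3→4.
A3 = A2; e.g. 1 (Keeper) can still go to 2. Fixed point.
Runner's attractor = {0, 3, 4, 5}; Keeper avoids the target exactly from the complement.

1, 2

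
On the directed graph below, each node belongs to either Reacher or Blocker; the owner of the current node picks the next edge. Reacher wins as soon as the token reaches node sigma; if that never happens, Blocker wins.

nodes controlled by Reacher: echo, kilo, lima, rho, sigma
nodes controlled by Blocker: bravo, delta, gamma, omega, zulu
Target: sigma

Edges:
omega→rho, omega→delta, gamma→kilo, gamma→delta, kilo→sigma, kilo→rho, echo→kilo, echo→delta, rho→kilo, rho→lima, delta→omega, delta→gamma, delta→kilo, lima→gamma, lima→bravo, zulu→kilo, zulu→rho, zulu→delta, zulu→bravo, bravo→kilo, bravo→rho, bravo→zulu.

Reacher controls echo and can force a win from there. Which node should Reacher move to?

A0 = {sigma}
A1: add {kilo} — kilo (Reacher) has kilo→sigma.
A2: add {echo, rho} — echo (Reacher) has echo→kilo; rho (Reacher) has rho→kilo.
A3 = A2; e.g. omega (Blocker) can still go to delta. Fixed point.
From echo, successor kilo is in the attractor (rank 1); the other successor delta is not.

kilo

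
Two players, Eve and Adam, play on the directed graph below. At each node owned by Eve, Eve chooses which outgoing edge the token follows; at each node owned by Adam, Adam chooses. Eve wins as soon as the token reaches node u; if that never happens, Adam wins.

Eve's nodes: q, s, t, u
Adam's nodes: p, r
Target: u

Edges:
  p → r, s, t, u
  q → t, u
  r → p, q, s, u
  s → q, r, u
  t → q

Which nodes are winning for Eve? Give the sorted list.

A0 = {u}
A1: add {q, s} — q (Eve) has q→u; s (Eve) has s→u.
A2: add {t} — t (Eve) has t→q.
A3 = A2; e.g. p (Adam) can still go to r. Fixed point.
Eve's winning region = {q, s, t, u}.

q, s, t, u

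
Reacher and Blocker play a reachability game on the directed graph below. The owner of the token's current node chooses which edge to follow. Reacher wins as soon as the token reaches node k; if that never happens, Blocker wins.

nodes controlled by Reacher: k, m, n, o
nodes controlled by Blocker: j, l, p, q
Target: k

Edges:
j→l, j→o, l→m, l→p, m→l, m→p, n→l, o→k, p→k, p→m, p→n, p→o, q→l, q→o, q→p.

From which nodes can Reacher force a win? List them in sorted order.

A0 = {k}
A1: add {o} — o (Reacher) has o→k.
A2 = A1; e.g. j (Blocker) can still go to l. Fixed point.
Reacher's winning region = {k, o}.

k, o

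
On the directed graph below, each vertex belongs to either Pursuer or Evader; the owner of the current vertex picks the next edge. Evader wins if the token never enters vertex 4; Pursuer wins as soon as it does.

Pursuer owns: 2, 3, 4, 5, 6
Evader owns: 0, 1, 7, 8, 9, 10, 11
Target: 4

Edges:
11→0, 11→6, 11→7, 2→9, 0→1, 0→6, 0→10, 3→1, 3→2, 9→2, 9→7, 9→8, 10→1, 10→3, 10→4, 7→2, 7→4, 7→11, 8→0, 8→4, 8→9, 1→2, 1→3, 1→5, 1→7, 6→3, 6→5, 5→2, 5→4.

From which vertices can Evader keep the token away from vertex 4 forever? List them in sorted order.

0, 1, 2, 3, 7, 8, 9, 10, 11

A0 = {4}
A1: add {5} — 5 (Pursuer) has 5→4.
A2: add {6} — 6 (Pursuer) has 6→5.
A3 = A2; e.g. 0 (Evader) can still go to 1. Fixed point.
Pursuer's attractor = {4, 5, 6}; Evader avoids the target exactly from the complement.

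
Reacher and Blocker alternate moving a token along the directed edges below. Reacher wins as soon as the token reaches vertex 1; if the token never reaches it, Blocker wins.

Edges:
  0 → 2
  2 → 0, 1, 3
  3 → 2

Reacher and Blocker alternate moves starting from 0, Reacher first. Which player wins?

Track states (vertex, player-to-move).
A0 = {(1,Reacher), (1,Blocker)}
A1: add {(2,Reacher)}.
A2: add {(0,Blocker), (3,Blocker)}.
A3 = A2; e.g. (0,Reacher) stays out. (0,Reacher) never enters ⇒ Blocker avoids the target.

Blocker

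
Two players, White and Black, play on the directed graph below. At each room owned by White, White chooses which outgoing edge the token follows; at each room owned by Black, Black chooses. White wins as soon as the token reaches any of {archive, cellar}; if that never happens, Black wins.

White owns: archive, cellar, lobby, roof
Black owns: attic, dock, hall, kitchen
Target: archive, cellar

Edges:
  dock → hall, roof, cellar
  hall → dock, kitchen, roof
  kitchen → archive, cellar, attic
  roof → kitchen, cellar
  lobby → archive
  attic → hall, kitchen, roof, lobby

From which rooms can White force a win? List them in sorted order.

A0 = {archive, cellar}
A1: add {lobby, roof} — roof (White) has roof→cellar; lobby (White) has lobby→archive.
A2 = A1; e.g. dock (Black) can still go to hall. Fixed point.
White's winning region = {archive, cellar, lobby, roof}.

archive, cellar, lobby, roof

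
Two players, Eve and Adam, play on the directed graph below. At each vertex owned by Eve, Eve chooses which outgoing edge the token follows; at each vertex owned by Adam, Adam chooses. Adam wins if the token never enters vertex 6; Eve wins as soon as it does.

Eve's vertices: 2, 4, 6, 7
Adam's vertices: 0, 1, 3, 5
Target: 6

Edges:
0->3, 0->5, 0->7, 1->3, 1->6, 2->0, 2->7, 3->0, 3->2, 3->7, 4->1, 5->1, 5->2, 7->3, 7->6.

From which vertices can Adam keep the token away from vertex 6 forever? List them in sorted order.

0, 1, 3, 4, 5

A0 = {6}
A1: add {7} — 7 (Eve) has 7→6.
A2: add {2} — 2 (Eve) has 2→7.
A3 = A2; e.g. 0 (Adam) can still go to 3. Fixed point.
Eve's attractor = {2, 6, 7}; Adam avoids the target exactly from the complement.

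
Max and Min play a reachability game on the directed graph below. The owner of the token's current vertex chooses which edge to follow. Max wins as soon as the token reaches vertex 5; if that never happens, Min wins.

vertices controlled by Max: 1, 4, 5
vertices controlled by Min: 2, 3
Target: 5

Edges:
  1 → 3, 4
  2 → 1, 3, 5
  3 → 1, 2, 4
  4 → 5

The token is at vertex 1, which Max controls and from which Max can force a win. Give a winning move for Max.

4

A0 = {5}
A1: add {4} — 4 (Max) has 4→5.
A2: add {1} — 1 (Max) has 1→4.
A3 = A2; e.g. 2 (Min) can still go to 3. Fixed point.
From 1, successor 4 is in the attractor (rank 1); the other successor 3 is not.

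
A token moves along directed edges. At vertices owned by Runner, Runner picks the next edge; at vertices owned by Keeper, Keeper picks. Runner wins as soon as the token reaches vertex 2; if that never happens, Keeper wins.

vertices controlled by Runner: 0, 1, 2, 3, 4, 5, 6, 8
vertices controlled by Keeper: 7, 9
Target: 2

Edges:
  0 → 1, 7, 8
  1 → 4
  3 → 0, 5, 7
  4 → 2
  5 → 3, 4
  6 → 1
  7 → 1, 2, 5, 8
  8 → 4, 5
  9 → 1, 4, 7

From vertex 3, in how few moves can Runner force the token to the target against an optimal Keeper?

3

A0 = {2}
A1: add {4} — 4 (Runner) has 4→2.
A2: add {1, 5, 8} — 1 (Runner) has 1→4; 5 (Runner) has 5→4; 8 (Runner) has 8→4.
A3: add {0, 3, 6, 7} — 0 (Runner) has 0→1; 3 (Runner) has 3→5; 6 (Runner) has 6→1; 7 (Keeper): all of {1, 2, 5, 8} already in.
3 enters the attractor at level 3, so Runner can force the target in 3 moves from there.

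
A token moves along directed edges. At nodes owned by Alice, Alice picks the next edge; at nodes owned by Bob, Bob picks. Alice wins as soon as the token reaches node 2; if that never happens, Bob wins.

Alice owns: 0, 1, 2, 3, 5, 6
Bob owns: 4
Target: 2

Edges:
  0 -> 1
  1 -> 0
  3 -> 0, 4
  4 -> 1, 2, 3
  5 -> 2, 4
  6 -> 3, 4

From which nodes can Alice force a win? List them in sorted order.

A0 = {2}
A1: add {5} — 5 (Alice) has 5→2.
A2 = A1; e.g. 0 (Alice) has no edge into A1. Fixed point.
Alice's winning region = {2, 5}.

2, 5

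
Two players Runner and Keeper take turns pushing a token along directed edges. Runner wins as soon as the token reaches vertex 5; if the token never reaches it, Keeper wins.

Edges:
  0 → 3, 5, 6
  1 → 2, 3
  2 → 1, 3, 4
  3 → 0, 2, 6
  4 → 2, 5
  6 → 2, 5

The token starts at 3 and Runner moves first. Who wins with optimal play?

Keeper

Track states (vertex, player-to-move).
A0 = {(5,Runner), (5,Keeper)}
A1: add {(0,Runner), (4,Runner), (6,Runner)}.
A2 = A1; e.g. (0,Keeper) stays out. (3,Runner) never enters ⇒ Keeper avoids the target.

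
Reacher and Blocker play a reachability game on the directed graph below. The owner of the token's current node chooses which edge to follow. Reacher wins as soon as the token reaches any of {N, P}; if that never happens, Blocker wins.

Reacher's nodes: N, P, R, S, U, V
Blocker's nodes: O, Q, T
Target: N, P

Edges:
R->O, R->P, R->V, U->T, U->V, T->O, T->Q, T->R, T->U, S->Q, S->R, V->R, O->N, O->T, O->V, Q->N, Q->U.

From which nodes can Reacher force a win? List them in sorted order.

A0 = {N, P}
A1: add {R} — R (Reacher) has R→P.
A2: add {S, V} — S (Reacher) has S→R; V (Reacher) has V→R.
A3: add {U} — U (Reacher) has U→V.
A4: add {Q} — Q (Blocker): all of {N, U} already in.
A5 = A4; e.g. O (Blocker) can still go to T. Fixed point.
Reacher's winning region = {N, P, Q, R, S, U, V}.

N, P, Q, R, S, U, V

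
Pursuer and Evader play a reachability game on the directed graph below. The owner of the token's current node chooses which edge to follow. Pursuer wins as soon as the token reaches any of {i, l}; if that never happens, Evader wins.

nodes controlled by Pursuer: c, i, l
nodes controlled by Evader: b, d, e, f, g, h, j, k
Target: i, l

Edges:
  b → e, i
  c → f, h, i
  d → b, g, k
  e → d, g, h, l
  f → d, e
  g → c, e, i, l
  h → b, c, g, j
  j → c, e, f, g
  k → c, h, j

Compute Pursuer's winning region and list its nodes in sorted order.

A0 = {i, l}
A1: add {c} — c (Pursuer) has c→i.
A2 = A1; e.g. b (Evader) can still go to e. Fixed point.
Pursuer's winning region = {c, i, l}.

c, i, l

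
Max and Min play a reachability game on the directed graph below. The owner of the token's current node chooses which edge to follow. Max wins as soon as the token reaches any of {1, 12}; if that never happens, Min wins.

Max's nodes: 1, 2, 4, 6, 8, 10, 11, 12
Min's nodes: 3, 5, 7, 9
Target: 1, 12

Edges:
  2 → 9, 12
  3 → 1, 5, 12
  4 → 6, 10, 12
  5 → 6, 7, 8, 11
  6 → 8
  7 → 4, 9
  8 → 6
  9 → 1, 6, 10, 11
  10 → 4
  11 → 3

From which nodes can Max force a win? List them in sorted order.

A0 = {1, 12}
A1: add {2, 4} — 2 (Max) has 2→12; 4 (Max) has 4→12.
A2: add {10} — 10 (Max) has 10→4.
A3 = A2; e.g. 3 (Min) can still go to 5. Fixed point.
Max's winning region = {1, 2, 4, 10, 12}.

1, 2, 4, 10, 12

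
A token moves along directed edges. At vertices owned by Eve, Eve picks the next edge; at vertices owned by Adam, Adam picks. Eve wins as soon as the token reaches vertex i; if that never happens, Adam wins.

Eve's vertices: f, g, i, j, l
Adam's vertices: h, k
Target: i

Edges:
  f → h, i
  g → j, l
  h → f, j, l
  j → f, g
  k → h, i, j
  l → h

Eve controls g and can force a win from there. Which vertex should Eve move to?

A0 = {i}
A1: add {f} — f (Eve) has f→i.
A2: add {j} — j (Eve) has j→f.
A3: add {g} — g (Eve) has g→j.
A4 = A3; e.g. h (Adam) can still go to l. Fixed point.
From g, successor j is in the attractor (rank 2); the other successor l is not.

j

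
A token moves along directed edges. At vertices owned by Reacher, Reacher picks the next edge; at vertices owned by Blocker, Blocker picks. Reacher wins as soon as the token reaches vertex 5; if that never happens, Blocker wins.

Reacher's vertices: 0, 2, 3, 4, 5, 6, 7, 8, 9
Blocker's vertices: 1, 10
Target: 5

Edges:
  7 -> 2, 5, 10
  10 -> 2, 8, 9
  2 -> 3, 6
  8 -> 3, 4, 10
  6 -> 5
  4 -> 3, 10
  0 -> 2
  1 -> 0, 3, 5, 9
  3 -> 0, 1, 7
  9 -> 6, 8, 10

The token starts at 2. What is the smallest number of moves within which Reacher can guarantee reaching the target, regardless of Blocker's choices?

A0 = {5}
A1: add {6, 7} — 6 (Reacher) has 6→5; 7 (Reacher) has 7→5.
A2: add {2, 3, 9} — 2 (Reacher) has 2→6; 3 (Reacher) has 3→7; 9 (Reacher) has 9→6.
2 enters the attractor at level 2, so Reacher can force the target in 2 moves from there.

2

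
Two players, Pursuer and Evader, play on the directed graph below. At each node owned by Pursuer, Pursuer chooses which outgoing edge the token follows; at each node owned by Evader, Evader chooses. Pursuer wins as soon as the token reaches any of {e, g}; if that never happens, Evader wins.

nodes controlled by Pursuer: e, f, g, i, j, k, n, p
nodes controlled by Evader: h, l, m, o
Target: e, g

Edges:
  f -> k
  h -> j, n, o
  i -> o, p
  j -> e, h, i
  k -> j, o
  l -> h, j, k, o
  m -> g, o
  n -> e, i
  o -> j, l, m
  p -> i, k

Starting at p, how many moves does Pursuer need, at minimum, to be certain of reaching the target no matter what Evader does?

3

A0 = {e, g}
A1: add {j, n} — j (Pursuer) has j→e; n (Pursuer) has n→e.
A2: add {k} — k (Pursuer) has k→j.
A3: add {f, p} — f (Pursuer) has f→k; p (Pursuer) has p→k.
p enters the attractor at level 3, so Pursuer can force the target in 3 moves from there.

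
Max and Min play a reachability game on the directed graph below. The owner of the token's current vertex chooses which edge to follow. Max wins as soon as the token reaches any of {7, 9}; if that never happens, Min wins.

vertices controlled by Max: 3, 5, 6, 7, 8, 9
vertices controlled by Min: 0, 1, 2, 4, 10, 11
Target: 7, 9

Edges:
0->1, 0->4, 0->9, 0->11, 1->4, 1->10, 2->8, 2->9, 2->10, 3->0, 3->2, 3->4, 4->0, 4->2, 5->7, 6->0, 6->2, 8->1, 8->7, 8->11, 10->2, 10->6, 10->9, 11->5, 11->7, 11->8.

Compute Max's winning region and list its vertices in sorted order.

5, 7, 8, 9, 11

A0 = {7, 9}
A1: add {5, 8} — 5 (Max) has 5→7; 8 (Max) has 8→7.
A2: add {11} — 11 (Min): all of {5, 7, 8} already in.
A3 = A2; e.g. 0 (Min) can still go to 1. Fixed point.
Max's winning region = {5, 7, 8, 9, 11}.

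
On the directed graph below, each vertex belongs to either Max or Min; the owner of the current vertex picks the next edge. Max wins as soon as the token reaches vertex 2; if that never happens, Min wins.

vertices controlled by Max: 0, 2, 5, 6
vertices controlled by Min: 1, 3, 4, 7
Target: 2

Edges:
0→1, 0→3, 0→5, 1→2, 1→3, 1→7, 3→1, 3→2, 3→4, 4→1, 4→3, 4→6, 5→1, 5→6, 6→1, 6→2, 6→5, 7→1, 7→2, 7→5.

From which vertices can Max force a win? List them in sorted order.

0, 2, 5, 6

A0 = {2}
A1: add {6} — 6 (Max) has 6→2.
A2: add {5} — 5 (Max) has 5→6.
A3: add {0} — 0 (Max) has 0→5.
A4 = A3; e.g. 1 (Min) can still go to 3. Fixed point.
Max's winning region = {0, 2, 5, 6}.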